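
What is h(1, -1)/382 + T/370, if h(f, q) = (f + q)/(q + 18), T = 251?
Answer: 251/370 ≈ 0.67838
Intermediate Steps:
h(f, q) = (f + q)/(18 + q)
h(1, -1)/382 + T/370 = ((1 - 1)/(18 - 1))/382 + 251/370 = (0/17)*(1/382) + 251*(1/370) = ((1/17)*0)*(1/382) + 251/370 = 0*(1/382) + 251/370 = 0 + 251/370 = 251/370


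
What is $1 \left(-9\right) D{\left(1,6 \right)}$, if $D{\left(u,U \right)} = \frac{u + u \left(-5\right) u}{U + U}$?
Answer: $3$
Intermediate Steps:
$D{\left(u,U \right)} = \frac{u - 5 u^{2}}{2 U}$ ($D{\left(u,U \right)} = \frac{u + - 5 u u}{2 U} = \left(u - 5 u^{2}\right) \frac{1}{2 U} = \frac{u - 5 u^{2}}{2 U}$)
$1 \left(-9\right) D{\left(1,6 \right)} = 1 \left(-9\right) \frac{1}{2} \cdot 1 \cdot \frac{1}{6} \left(1 - 5\right) = - 9 \cdot \frac{1}{2} \cdot 1 \cdot \frac{1}{6} \left(1 - 5\right) = - 9 \cdot \frac{1}{2} \cdot 1 \cdot \frac{1}{6} \left(-4\right) = \left(-9\right) \left(- \frac{1}{3}\right) = 3$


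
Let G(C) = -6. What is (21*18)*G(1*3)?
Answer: -2268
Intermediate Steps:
(21*18)*G(1*3) = (21*18)*(-6) = 378*(-6) = -2268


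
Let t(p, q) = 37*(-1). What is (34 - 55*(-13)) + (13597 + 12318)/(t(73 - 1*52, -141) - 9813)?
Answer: 1470347/1970 ≈ 746.37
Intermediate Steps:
t(p, q) = -37
(34 - 55*(-13)) + (13597 + 12318)/(t(73 - 1*52, -141) - 9813) = (34 - 55*(-13)) + (13597 + 12318)/(-37 - 9813) = (34 + 715) + 25915/(-9850) = 749 + 25915*(-1/9850) = 749 - 5183/1970 = 1470347/1970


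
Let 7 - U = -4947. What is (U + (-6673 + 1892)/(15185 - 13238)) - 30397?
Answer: -49542302/1947 ≈ -25445.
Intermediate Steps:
U = 4954 (U = 7 - 1*(-4947) = 7 + 4947 = 4954)
(U + (-6673 + 1892)/(15185 - 13238)) - 30397 = (4954 + (-6673 + 1892)/(15185 - 13238)) - 30397 = (4954 - 4781/1947) - 30397 = 9640657/1947 - 30397 = -49542302/1947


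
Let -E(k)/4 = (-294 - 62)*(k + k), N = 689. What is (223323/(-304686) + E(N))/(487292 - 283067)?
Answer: 28470313489/2963071350 ≈ 9.6084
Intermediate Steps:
E(k) = 2848*k (E(k) = -4*(-294 - 62)*(k + k) = -(-1424)*2*k = -(-2848)*k = 2848*k)
(223323/(-304686) + E(N))/(487292 - 283067) = (223323/(-304686) + 2848*689)/(487292 - 283067) = (223323*(-1/304686) + 1962272)/204225 = (-74441/101562 + 1962272)*(1/204225) = (199292194423/101562)*(1/204225) = 28470313489/2963071350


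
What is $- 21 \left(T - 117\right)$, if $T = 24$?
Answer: $1953$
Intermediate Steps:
$- 21 \left(T - 117\right) = - 21 \left(24 - 117\right) = \left(-21\right) \left(-93\right) = 1953$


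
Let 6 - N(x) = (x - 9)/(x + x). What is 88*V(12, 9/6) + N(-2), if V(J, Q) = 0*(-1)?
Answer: 13/4 ≈ 3.2500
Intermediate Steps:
N(x) = 6 - (-9 + x)/(2*x) (N(x) = 6 - (x - 9)/(x + x) = 6 - (-9 + x)/(2*x))
V(J, Q) = 0
88*V(12, 9/6) + N(-2) = 88*0 + (½)*(9 + 11*(-2))/(-2) = 0 + (½)*(-½)*(9 - 22) = 0 + (½)*(-½)*(-13) = 0 + 13/4 = 13/4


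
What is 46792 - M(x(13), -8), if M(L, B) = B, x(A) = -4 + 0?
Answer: 46800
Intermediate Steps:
x(A) = -4
46792 - M(x(13), -8) = 46792 - 1*(-8) = 46792 + 8 = 46800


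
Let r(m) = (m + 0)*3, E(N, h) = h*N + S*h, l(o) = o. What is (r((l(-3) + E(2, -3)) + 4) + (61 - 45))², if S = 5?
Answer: 1936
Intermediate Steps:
E(N, h) = 5*h + N*h (E(N, h) = h*N + 5*h = N*h + 5*h = 5*h + N*h)
r(m) = 3*m (r(m) = m*3 = 3*m)
(r((l(-3) + E(2, -3)) + 4) + (61 - 45))² = (3*((-3 - 3*(5 + 2)) + 4) + (61 - 45))² = (3*((-3 - 3*7) + 4) + 16)² = (3*((-3 - 21) + 4) + 16)² = (3*(-24 + 4) + 16)² = (3*(-20) + 16)² = (-60 + 16)² = (-44)² = 1936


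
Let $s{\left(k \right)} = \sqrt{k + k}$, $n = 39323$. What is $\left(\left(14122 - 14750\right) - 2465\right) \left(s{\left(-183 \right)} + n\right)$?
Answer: $-121626039 - 3093 i \sqrt{366} \approx -1.2163 \cdot 10^{8} - 59173.0 i$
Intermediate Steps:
$s{\left(k \right)} = \sqrt{2} \sqrt{k}$ ($s{\left(k \right)} = \sqrt{2 k} = \sqrt{2} \sqrt{k}$)
$\left(\left(14122 - 14750\right) - 2465\right) \left(s{\left(-183 \right)} + n\right) = \left(\left(14122 - 14750\right) - 2465\right) \left(\sqrt{2} \sqrt{-183} + 39323\right) = \left(\left(14122 - 14750\right) - 2465\right) \left(\sqrt{2} i \sqrt{183} + 39323\right) = \left(-628 - 2465\right) \left(i \sqrt{366} + 39323\right) = - 3093 \left(39323 + i \sqrt{366}\right) = -121626039 - 3093 i \sqrt{366}$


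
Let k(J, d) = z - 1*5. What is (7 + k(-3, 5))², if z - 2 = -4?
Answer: 0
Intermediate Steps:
z = -2 (z = 2 - 4 = -2)
k(J, d) = -7 (k(J, d) = -2 - 1*5 = -2 - 5 = -7)
(7 + k(-3, 5))² = (7 - 7)² = 0² = 0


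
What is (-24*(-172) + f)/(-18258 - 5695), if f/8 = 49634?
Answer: -23600/1409 ≈ -16.749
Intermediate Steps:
f = 397072 (f = 8*49634 = 397072)
(-24*(-172) + f)/(-18258 - 5695) = (-24*(-172) + 397072)/(-18258 - 5695) = (4128 + 397072)/(-23953) = 401200*(-1/23953) = -23600/1409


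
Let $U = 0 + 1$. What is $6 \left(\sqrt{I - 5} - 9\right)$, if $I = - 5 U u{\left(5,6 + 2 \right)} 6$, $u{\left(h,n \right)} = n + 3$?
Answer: $-54 + 6 i \sqrt{335} \approx -54.0 + 109.82 i$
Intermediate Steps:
$U = 1$
$u{\left(h,n \right)} = 3 + n$
$I = -330$ ($I = \left(-5\right) 1 \left(3 + \left(6 + 2\right)\right) 6 = - 5 \left(3 + 8\right) 6 = \left(-5\right) 11 \cdot 6 = \left(-55\right) 6 = -330$)
$6 \left(\sqrt{I - 5} - 9\right) = 6 \left(\sqrt{-330 - 5} - 9\right) = 6 \left(\sqrt{-335} - 9\right) = 6 \left(i \sqrt{335} - 9\right) = 6 \left(-9 + i \sqrt{335}\right) = -54 + 6 i \sqrt{335}$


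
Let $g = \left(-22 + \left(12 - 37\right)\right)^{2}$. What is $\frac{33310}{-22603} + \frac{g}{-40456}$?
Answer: $- \frac{1397519387}{914426968} \approx -1.5283$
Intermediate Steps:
$g = 2209$ ($g = \left(-22 - 25\right)^{2} = \left(-47\right)^{2} = 2209$)
$\frac{33310}{-22603} + \frac{g}{-40456} = \frac{33310}{-22603} + \frac{2209}{-40456} = 33310 \left(- \frac{1}{22603}\right) + 2209 \left(- \frac{1}{40456}\right) = - \frac{33310}{22603} - \frac{2209}{40456} = - \frac{1397519387}{914426968}$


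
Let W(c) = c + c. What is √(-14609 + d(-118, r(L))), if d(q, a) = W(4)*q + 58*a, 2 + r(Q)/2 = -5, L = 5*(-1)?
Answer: I*√16365 ≈ 127.93*I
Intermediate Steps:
W(c) = 2*c
L = -5
r(Q) = -14 (r(Q) = -4 + 2*(-5) = -4 - 10 = -14)
d(q, a) = 8*q + 58*a (d(q, a) = (2*4)*q + 58*a = 8*q + 58*a)
√(-14609 + d(-118, r(L))) = √(-14609 + (8*(-118) + 58*(-14))) = √(-14609 + (-944 - 812)) = √(-14609 - 1756) = √(-16365) = I*√16365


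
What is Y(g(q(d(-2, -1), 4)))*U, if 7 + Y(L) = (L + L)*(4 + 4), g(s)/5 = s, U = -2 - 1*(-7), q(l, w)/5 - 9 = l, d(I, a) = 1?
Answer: 19965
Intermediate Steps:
q(l, w) = 45 + 5*l
U = 5 (U = -2 + 7 = 5)
g(s) = 5*s
Y(L) = -7 + 16*L (Y(L) = -7 + (L + L)*(4 + 4) = -7 + (2*L)*8 = -7 + 16*L)
Y(g(q(d(-2, -1), 4)))*U = (-7 + 16*(5*(45 + 5*1)))*5 = (-7 + 16*(5*(45 + 5)))*5 = (-7 + 16*(5*50))*5 = (-7 + 16*250)*5 = (-7 + 4000)*5 = 3993*5 = 19965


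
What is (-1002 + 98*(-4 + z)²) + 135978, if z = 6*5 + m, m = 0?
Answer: 201224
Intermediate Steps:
z = 30 (z = 6*5 + 0 = 30 + 0 = 30)
(-1002 + 98*(-4 + z)²) + 135978 = (-1002 + 98*(-4 + 30)²) + 135978 = (-1002 + 98*26²) + 135978 = (-1002 + 98*676) + 135978 = (-1002 + 66248) + 135978 = 65246 + 135978 = 201224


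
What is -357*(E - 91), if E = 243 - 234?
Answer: 29274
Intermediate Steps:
E = 9
-357*(E - 91) = -357*(9 - 91) = -357*(-82) = 29274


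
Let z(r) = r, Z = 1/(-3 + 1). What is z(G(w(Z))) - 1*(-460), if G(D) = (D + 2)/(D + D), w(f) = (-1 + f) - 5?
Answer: 11969/26 ≈ 460.35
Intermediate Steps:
Z = -½ (Z = 1/(-2) = -½ ≈ -0.50000)
w(f) = -6 + f
G(D) = (2 + D)/(2*D) (G(D) = (2 + D)/((2*D)) = (2 + D)*(1/(2*D)) = (2 + D)/(2*D))
z(G(w(Z))) - 1*(-460) = (2 + (-6 - ½))/(2*(-6 - ½)) - 1*(-460) = (2 - 13/2)/(2*(-13/2)) + 460 = (½)*(-2/13)*(-9/2) + 460 = 9/26 + 460 = 11969/26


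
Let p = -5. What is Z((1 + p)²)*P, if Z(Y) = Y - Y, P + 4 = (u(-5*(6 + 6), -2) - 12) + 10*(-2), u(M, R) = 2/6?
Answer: 0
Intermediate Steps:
u(M, R) = ⅓ (u(M, R) = 2*(⅙) = ⅓)
P = -107/3 (P = -4 + ((⅓ - 12) + 10*(-2)) = -4 + (-35/3 - 20) = -4 - 95/3 = -107/3 ≈ -35.667)
Z(Y) = 0
Z((1 + p)²)*P = 0*(-107/3) = 0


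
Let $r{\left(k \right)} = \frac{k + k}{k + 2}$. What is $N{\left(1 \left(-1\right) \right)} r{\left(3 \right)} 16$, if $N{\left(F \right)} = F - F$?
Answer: $0$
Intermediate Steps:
$N{\left(F \right)} = 0$
$r{\left(k \right)} = \frac{2 k}{2 + k}$
$N{\left(1 \left(-1\right) \right)} r{\left(3 \right)} 16 = 0 \cdot 2 \cdot 3 \frac{1}{2 + 3} \cdot 16 = 0 \cdot 2 \cdot 3 \cdot \frac{1}{5} \cdot 16 = 0 \cdot \frac{6}{5} \cdot 16 = 0 \cdot 16 = 0$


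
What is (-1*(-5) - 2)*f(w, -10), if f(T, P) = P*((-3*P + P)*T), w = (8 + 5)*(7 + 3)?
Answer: -78000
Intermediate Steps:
w = 130 (w = 13*10 = 130)
f(T, P) = -2*T*P² (f(T, P) = P*((-2*P)*T) = P*(-2*P*T) = -2*T*P²)
(-1*(-5) - 2)*f(w, -10) = (-1*(-5) - 2)*(-2*130*(-10)²) = (5 - 2)*(-2*130*100) = 3*(-26000) = -78000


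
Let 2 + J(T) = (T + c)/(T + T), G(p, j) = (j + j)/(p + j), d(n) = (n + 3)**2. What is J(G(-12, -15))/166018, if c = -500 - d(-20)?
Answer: -7131/3320360 ≈ -0.0021477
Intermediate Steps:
d(n) = (3 + n)**2
G(p, j) = 2*j/(j + p) (G(p, j) = (2*j)/(j + p) = 2*j/(j + p))
c = -789 (c = -500 - (3 - 20)**2 = -500 - 1*(-17)**2 = -500 - 1*289 = -500 - 289 = -789)
J(T) = -2 + (-789 + T)/(2*T) (J(T) = -2 + (T - 789)/(T + T) = -2 + (-789 + T)/((2*T)) = -2 + (-789 + T)*(1/(2*T)) = -2 + (-789 + T)/(2*T))
J(G(-12, -15))/166018 = (3*(-263 - 2*(-15)/(-15 - 12))/(2*((2*(-15)/(-15 - 12)))))/166018 = (3*(-263 - 2*(-15)/(-27))/(2*((2*(-15)/(-27)))))*(1/166018) = (3*(-263 - 2*(-15)*(-1)/27)/(2*((2*(-15)*(-1/27)))))*(1/166018) = (3*(-263 - 1*10/9)/(2*(10/9)))*(1/166018) = ((3/2)*(9/10)*(-263 - 10/9))*(1/166018) = ((3/2)*(9/10)*(-2377/9))*(1/166018) = -7131/20*1/166018 = -7131/3320360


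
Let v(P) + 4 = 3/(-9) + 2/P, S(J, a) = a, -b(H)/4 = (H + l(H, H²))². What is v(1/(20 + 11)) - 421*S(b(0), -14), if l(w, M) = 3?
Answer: 17855/3 ≈ 5951.7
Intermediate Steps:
b(H) = -4*(3 + H)² (b(H) = -4*(H + 3)² = -4*(3 + H)²)
v(P) = -13/3 + 2/P (v(P) = -4 + (3/(-9) + 2/P) = -4 + (3*(-⅑) + 2/P) = -4 + (-⅓ + 2/P) = -13/3 + 2/P)
v(1/(20 + 11)) - 421*S(b(0), -14) = (-13/3 + 2/(1/(20 + 11))) - 421*(-14) = (-13/3 + 2/(1/31)) + 5894 = (-13/3 + 2*31) + 5894 = (-13/3 + 62) + 5894 = 173/3 + 5894 = 17855/3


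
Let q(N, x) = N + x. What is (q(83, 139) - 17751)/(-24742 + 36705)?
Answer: -17529/11963 ≈ -1.4653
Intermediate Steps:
(q(83, 139) - 17751)/(-24742 + 36705) = ((83 + 139) - 17751)/(-24742 + 36705) = (222 - 17751)/11963 = -17529*1/11963 = -17529/11963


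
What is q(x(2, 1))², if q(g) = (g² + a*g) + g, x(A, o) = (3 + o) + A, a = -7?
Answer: 0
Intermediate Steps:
x(A, o) = 3 + A + o
q(g) = g² - 6*g (q(g) = (g² - 7*g) + g = g² - 6*g)
q(x(2, 1))² = ((3 + 2 + 1)*(-6 + (3 + 2 + 1)))² = (6*(-6 + 6))² = (6*0)² = 0² = 0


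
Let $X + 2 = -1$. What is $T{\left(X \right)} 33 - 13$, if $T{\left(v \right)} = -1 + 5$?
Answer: $119$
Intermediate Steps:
$X = -3$ ($X = -2 - 1 = -3$)
$T{\left(v \right)} = 4$
$T{\left(X \right)} 33 - 13 = 4 \cdot 33 - 13 = 132 - 13 = 119$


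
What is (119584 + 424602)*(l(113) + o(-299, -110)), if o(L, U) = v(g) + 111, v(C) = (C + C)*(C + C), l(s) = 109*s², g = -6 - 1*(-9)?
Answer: 757489498048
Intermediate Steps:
g = 3 (g = -6 + 9 = 3)
v(C) = 4*C² (v(C) = (2*C)*(2*C) = 4*C²)
o(L, U) = 147 (o(L, U) = 4*3² + 111 = 4*9 + 111 = 36 + 111 = 147)
(119584 + 424602)*(l(113) + o(-299, -110)) = (119584 + 424602)*(109*113² + 147) = 544186*(109*12769 + 147) = 544186*(1391821 + 147) = 544186*1391968 = 757489498048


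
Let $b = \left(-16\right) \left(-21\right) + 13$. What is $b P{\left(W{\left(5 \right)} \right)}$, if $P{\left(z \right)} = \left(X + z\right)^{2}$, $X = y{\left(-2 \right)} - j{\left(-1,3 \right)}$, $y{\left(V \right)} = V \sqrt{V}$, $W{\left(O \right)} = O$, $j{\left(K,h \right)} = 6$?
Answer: $-2443 + 1396 i \sqrt{2} \approx -2443.0 + 1974.2 i$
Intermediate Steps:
$b = 349$ ($b = 336 + 13 = 349$)
$y{\left(V \right)} = V^{\frac{3}{2}}$
$X = -6 - 2 i \sqrt{2}$ ($X = \left(-2\right)^{\frac{3}{2}} - 6 = - 2 i \sqrt{2} - 6 = -6 - 2 i \sqrt{2} \approx -6.0 - 2.8284 i$)
$P{\left(z \right)} = \left(-6 + z - 2 i \sqrt{2}\right)^{2}$ ($P{\left(z \right)} = \left(\left(-6 - 2 i \sqrt{2}\right) + z\right)^{2} = \left(-6 + z - 2 i \sqrt{2}\right)^{2}$)
$b P{\left(W{\left(5 \right)} \right)} = 349 \left(-6 + 5 - 2 i \sqrt{2}\right)^{2} = 349 \left(-1 - 2 i \sqrt{2}\right)^{2}$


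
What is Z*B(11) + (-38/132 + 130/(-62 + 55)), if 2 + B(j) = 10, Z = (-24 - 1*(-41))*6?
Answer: 368279/462 ≈ 797.14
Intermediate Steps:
Z = 102 (Z = (-24 + 41)*6 = 17*6 = 102)
B(j) = 8 (B(j) = -2 + 10 = 8)
Z*B(11) + (-38/132 + 130/(-62 + 55)) = 102*8 + (-38/132 + 130/(-62 + 55)) = 816 + (-38*1/132 + 130/(-7)) = 816 + (-19/66 + 130*(-⅐)) = 816 + (-19/66 - 130/7) = 816 - 8713/462 = 368279/462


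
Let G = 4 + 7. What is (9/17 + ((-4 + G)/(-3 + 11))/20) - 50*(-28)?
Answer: 3809559/2720 ≈ 1400.6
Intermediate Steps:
G = 11
(9/17 + ((-4 + G)/(-3 + 11))/20) - 50*(-28) = (9/17 + ((-4 + 11)/(-3 + 11))/20) - 50*(-28) = (9*(1/17) + (7/8)*(1/20)) + 1400 = (9/17 + (7*(1/8))*(1/20)) + 1400 = (9/17 + (7/8)*(1/20)) + 1400 = (9/17 + 7/160) + 1400 = 1559/2720 + 1400 = 3809559/2720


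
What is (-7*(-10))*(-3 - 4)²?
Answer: 3430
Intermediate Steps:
(-7*(-10))*(-3 - 4)² = 70*(-7)² = 70*49 = 3430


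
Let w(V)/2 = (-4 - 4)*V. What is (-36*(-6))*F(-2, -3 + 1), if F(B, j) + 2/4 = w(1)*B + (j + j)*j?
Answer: 8532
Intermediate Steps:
w(V) = -16*V (w(V) = 2*((-4 - 4)*V) = 2*(-8*V) = -16*V)
F(B, j) = -1/2 - 16*B + 2*j**2 (F(B, j) = -1/2 + ((-16*1)*B + (j + j)*j) = -1/2 + (-16*B + (2*j)*j) = -1/2 + (-16*B + 2*j**2) = -1/2 - 16*B + 2*j**2)
(-36*(-6))*F(-2, -3 + 1) = (-36*(-6))*(-1/2 - 16*(-2) + 2*(-3 + 1)**2) = 216*(-1/2 + 32 + 2*(-2)**2) = 216*(-1/2 + 32 + 2*4) = 216*(-1/2 + 32 + 8) = 216*(79/2) = 8532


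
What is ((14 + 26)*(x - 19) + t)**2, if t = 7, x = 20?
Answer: 2209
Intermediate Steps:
((14 + 26)*(x - 19) + t)**2 = ((14 + 26)*(20 - 19) + 7)**2 = (40*1 + 7)**2 = (40 + 7)**2 = 47**2 = 2209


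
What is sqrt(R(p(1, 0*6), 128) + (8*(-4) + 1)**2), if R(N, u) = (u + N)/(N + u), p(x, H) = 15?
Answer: sqrt(962) ≈ 31.016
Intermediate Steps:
R(N, u) = 1 (R(N, u) = (N + u)/(N + u) = 1)
sqrt(R(p(1, 0*6), 128) + (8*(-4) + 1)**2) = sqrt(1 + (8*(-4) + 1)**2) = sqrt(1 + (-32 + 1)**2) = sqrt(1 + (-31)**2) = sqrt(1 + 961) = sqrt(962)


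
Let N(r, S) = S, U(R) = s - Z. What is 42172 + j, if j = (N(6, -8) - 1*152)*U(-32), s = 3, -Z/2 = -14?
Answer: 46172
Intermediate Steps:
Z = 28 (Z = -2*(-14) = 28)
U(R) = -25 (U(R) = 3 - 1*28 = 3 - 28 = -25)
j = 4000 (j = (-8 - 1*152)*(-25) = (-8 - 152)*(-25) = -160*(-25) = 4000)
42172 + j = 42172 + 4000 = 46172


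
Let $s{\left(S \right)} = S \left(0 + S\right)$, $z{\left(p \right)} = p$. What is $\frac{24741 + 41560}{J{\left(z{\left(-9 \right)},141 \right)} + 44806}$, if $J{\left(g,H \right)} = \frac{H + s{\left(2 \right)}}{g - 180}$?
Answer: $\frac{12530889}{8468189} \approx 1.4798$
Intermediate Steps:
$s{\left(S \right)} = S^{2}$ ($s{\left(S \right)} = S S = S^{2}$)
$J{\left(g,H \right)} = \frac{4 + H}{-180 + g}$ ($J{\left(g,H \right)} = \frac{H + 2^{2}}{g - 180} = \frac{H + 4}{-180 + g} = \frac{4 + H}{-180 + g}$)
$\frac{24741 + 41560}{J{\left(z{\left(-9 \right)},141 \right)} + 44806} = \frac{24741 + 41560}{\frac{4 + 141}{-180 - 9} + 44806} = \frac{66301}{\frac{1}{-189} \cdot 145 + 44806} = \frac{66301}{\left(- \frac{1}{189}\right) 145 + 44806} = \frac{66301}{- \frac{145}{189} + 44806} = \frac{66301}{\frac{8468189}{189}} = 66301 \cdot \frac{189}{8468189} = \frac{12530889}{8468189}$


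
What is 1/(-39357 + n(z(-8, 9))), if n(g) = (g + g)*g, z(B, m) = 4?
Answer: -1/39325 ≈ -2.5429e-5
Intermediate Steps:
n(g) = 2*g**2 (n(g) = (2*g)*g = 2*g**2)
1/(-39357 + n(z(-8, 9))) = 1/(-39357 + 2*4**2) = 1/(-39357 + 2*16) = 1/(-39357 + 32) = 1/(-39325) = -1/39325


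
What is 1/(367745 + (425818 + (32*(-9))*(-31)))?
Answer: 1/802491 ≈ 1.2461e-6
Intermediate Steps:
1/(367745 + (425818 + (32*(-9))*(-31))) = 1/(367745 + (425818 - 288*(-31))) = 1/(367745 + (425818 + 8928)) = 1/(367745 + 434746) = 1/802491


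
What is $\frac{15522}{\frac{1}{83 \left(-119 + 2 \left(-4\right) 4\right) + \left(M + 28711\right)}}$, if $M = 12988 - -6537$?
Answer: $554181966$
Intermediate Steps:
$M = 19525$ ($M = 12988 + 6537 = 19525$)
$\frac{15522}{\frac{1}{83 \left(-119 + 2 \left(-4\right) 4\right) + \left(M + 28711\right)}} = \frac{15522}{\frac{1}{83 \left(-119 + 2 \left(-4\right) 4\right) + \left(19525 + 28711\right)}} = \frac{15522}{\frac{1}{83 \left(-119 - 32\right) + 48236}} = \frac{15522}{\frac{1}{83 \left(-151\right) + 48236}} = \frac{15522}{\frac{1}{-12533 + 48236}} = \frac{15522}{\frac{1}{35703}} = 15522 \frac{1}{\frac{1}{35703}} = 15522 \cdot 35703 = 554181966$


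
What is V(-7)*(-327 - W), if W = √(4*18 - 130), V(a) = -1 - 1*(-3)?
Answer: -654 - 2*I*√58 ≈ -654.0 - 15.232*I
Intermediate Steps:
V(a) = 2 (V(a) = -1 + 3 = 2)
W = I*√58 (W = √(72 - 130) = √(-58) = I*√58 ≈ 7.6158*I)
V(-7)*(-327 - W) = 2*(-327 - I*√58) = -654 - 2*I*√58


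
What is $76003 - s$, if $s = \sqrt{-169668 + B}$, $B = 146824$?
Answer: $76003 - 2 i \sqrt{5711} \approx 76003.0 - 151.14 i$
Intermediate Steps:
$s = 2 i \sqrt{5711}$ ($s = \sqrt{-169668 + 146824} = \sqrt{-22844} = 2 i \sqrt{5711} \approx 151.14 i$)
$76003 - s = 76003 - 2 i \sqrt{5711}$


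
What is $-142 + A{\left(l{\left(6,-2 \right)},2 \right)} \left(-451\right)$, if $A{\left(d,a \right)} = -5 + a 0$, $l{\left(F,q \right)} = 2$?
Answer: $2113$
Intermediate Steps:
$A{\left(d,a \right)} = -5$ ($A{\left(d,a \right)} = -5 + 0 = -5$)
$-142 + A{\left(l{\left(6,-2 \right)},2 \right)} \left(-451\right) = -142 - -2255 = -142 + 2255 = 2113$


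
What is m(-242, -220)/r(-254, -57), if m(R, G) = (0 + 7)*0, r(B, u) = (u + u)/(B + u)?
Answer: 0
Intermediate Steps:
r(B, u) = 2*u/(B + u) (r(B, u) = (2*u)/(B + u) = 2*u/(B + u))
m(R, G) = 0 (m(R, G) = 7*0 = 0)
m(-242, -220)/r(-254, -57) = 0/((2*(-57)/(-254 - 57))) = 0/((2*(-57)/(-311))) = 0/((2*(-57)*(-1/311))) = 0/(114/311) = 0*(311/114) = 0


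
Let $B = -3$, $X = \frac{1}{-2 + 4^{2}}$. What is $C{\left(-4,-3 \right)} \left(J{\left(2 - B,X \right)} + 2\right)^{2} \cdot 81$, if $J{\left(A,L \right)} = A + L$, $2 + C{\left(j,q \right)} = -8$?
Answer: $- \frac{3969405}{98} \approx -40504.0$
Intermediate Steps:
$C{\left(j,q \right)} = -10$ ($C{\left(j,q \right)} = -2 - 8 = -10$)
$X = \frac{1}{14}$ ($X = \frac{1}{-2 + 16} = \frac{1}{14} \approx 0.071429$)
$C{\left(-4,-3 \right)} \left(J{\left(2 - B,X \right)} + 2\right)^{2} \cdot 81 = - 10 \left(\left(\left(2 - -3\right) + \frac{1}{14}\right) + 2\right)^{2} \cdot 81 = - 10 \left(\left(\left(2 + 3\right) + \frac{1}{14}\right) + 2\right)^{2} \cdot 81 = - 10 \left(\left(5 + \frac{1}{14}\right) + 2\right)^{2} \cdot 81 = - 10 \left(\frac{71}{14} + 2\right)^{2} \cdot 81 = - 10 \left(\frac{99}{14}\right)^{2} \cdot 81 = \left(-10\right) \frac{9801}{196} \cdot 81 = \left(- \frac{49005}{98}\right) 81 = - \frac{3969405}{98}$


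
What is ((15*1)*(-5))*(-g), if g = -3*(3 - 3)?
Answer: 0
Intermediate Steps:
g = 0 (g = -3*0 = 0)
((15*1)*(-5))*(-g) = ((15*1)*(-5))*(-1*0) = (15*(-5))*0 = -75*0 = 0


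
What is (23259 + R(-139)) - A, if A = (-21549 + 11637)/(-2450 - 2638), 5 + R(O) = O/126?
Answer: 310539671/13356 ≈ 23251.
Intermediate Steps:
R(O) = -5 + O/126
A = 413/212 (A = -9912/(-5088) = -9912*(-1/5088) = 413/212 ≈ 1.9481)
(23259 + R(-139)) - A = (23259 + (-5 + (1/126)*(-139))) - 1*413/212 = (23259 + (-5 - 139/126)) - 413/212 = (23259 - 769/126) - 413/212 = 2929865/126 - 413/212 = 310539671/13356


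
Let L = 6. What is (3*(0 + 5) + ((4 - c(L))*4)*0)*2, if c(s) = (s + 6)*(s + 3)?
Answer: 30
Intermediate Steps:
c(s) = (3 + s)*(6 + s) (c(s) = (6 + s)*(3 + s) = (3 + s)*(6 + s))
(3*(0 + 5) + ((4 - c(L))*4)*0)*2 = (3*(0 + 5) + ((4 - (18 + 6² + 9*6))*4)*0)*2 = (3*5 + ((4 - (18 + 36 + 54))*4)*0)*2 = (15 + ((4 - 1*108)*4)*0)*2 = (15 + ((4 - 108)*4)*0)*2 = (15 - 104*4*0)*2 = (15 - 416*0)*2 = (15 + 0)*2 = 15*2 = 30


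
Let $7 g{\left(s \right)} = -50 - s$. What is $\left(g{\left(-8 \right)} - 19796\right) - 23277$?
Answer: $-43079$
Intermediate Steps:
$g{\left(s \right)} = - \frac{50}{7} - \frac{s}{7}$ ($g{\left(s \right)} = \frac{-50 - s}{7} = - \frac{50}{7} - \frac{s}{7}$)
$\left(g{\left(-8 \right)} - 19796\right) - 23277 = \left(\left(- \frac{50}{7} - - \frac{8}{7}\right) - 19796\right) - 23277 = \left(\left(- \frac{50}{7} + \frac{8}{7}\right) - 19796\right) - 23277 = \left(-6 - 19796\right) - 23277 = -19802 - 23277 = -43079$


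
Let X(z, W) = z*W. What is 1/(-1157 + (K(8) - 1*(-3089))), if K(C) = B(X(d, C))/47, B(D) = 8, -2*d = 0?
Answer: 47/90812 ≈ 0.00051755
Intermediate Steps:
d = 0 (d = -½*0 = 0)
X(z, W) = W*z
K(C) = 8/47
1/(-1157 + (K(8) - 1*(-3089))) = 1/(-1157 + (8/47 - 1*(-3089))) = 1/(-1157 + (8/47 + 3089)) = 1/(-1157 + 145191/47) = 1/(90812/47) = 47/90812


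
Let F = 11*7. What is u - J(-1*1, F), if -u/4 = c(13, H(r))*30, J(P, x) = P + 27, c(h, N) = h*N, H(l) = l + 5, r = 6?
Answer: -17186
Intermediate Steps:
H(l) = 5 + l
F = 77
c(h, N) = N*h
J(P, x) = 27 + P
u = -17160 (u = -4*(5 + 6)*13*30 = -4*11*13*30 = -572*30 = -4*4290 = -17160)
u - J(-1*1, F) = -17160 - (27 - 1*1) = -17160 - (27 - 1) = -17160 - 1*26 = -17160 - 26 = -17186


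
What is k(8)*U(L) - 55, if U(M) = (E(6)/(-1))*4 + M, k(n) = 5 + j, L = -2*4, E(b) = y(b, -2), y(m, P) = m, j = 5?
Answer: -375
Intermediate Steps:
E(b) = b
L = -8
k(n) = 10 (k(n) = 5 + 5 = 10)
U(M) = -24 + M (U(M) = (6/(-1))*4 + M = (6*(-1))*4 + M = -6*4 + M = -24 + M)
k(8)*U(L) - 55 = 10*(-24 - 8) - 55 = 10*(-32) - 55 = -320 - 55 = -375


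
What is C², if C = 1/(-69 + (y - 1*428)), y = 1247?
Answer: 1/562500 ≈ 1.7778e-6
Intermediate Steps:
C = 1/750 (C = 1/(-69 + (1247 - 1*428)) = 1/(-69 + (1247 - 428)) = 1/(-69 + 819) = 1/750 ≈ 0.0013333)
C² = (1/750)² = 1/562500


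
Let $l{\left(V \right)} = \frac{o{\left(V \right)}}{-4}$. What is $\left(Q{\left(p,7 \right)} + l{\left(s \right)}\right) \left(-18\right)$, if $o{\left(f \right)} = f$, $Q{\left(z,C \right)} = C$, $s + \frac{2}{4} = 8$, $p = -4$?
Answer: $- \frac{369}{4} \approx -92.25$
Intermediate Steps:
$s = \frac{15}{2}$ ($s = - \frac{1}{2} + 8 = \frac{15}{2} \approx 7.5$)
$l{\left(V \right)} = - \frac{V}{4}$ ($l{\left(V \right)} = \frac{V}{-4} = V \left(- \frac{1}{4}\right) = - \frac{V}{4}$)
$\left(Q{\left(p,7 \right)} + l{\left(s \right)}\right) \left(-18\right) = \left(7 - \frac{15}{8}\right) \left(-18\right) = \frac{41}{8} \left(-18\right) = - \frac{369}{4}$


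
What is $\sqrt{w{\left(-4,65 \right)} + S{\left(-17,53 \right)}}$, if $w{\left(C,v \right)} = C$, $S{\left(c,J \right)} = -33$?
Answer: $i \sqrt{37} \approx 6.0828 i$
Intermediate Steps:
$\sqrt{w{\left(-4,65 \right)} + S{\left(-17,53 \right)}} = \sqrt{-4 - 33} = \sqrt{-37} = i \sqrt{37}$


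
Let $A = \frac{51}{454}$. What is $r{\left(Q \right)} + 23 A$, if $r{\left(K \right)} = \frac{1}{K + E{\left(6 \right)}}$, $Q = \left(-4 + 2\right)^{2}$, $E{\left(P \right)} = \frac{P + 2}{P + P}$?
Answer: $\frac{4446}{1589} \approx 2.798$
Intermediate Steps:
$E{\left(P \right)} = \frac{2 + P}{2 P}$
$Q = 4$ ($Q = \left(-2\right)^{2} = 4$)
$A = \frac{51}{454}$ ($A = 51 \cdot \frac{1}{454} = \frac{51}{454} \approx 0.11233$)
$r{\left(K \right)} = \frac{1}{\frac{2}{3} + K}$ ($r{\left(K \right)} = \frac{1}{K + \frac{2 + 6}{2 \cdot 6}} = \frac{1}{K + \frac{1}{2} \cdot \frac{1}{6} \cdot 8} = \frac{1}{K + \frac{2}{3}} = \frac{1}{\frac{2}{3} + K}$)
$r{\left(Q \right)} + 23 A = \frac{3}{2 + 3 \cdot 4} + 23 \cdot \frac{51}{454} = \frac{3}{2 + 12} + \frac{1173}{454} = \frac{3}{14} + \frac{1173}{454} = \frac{4446}{1589}$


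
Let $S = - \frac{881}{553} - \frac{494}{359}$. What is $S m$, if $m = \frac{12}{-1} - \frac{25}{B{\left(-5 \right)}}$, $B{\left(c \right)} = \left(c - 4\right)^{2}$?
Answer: $\frac{195897539}{5360229} \approx 36.547$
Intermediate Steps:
$B{\left(c \right)} = \left(-4 + c\right)^{2}$
$m = - \frac{997}{81}$ ($m = \frac{12}{-1} - \frac{25}{\left(-4 - 5\right)^{2}} = 12 \left(-1\right) - \frac{25}{\left(-9\right)^{2}} = -12 - \frac{25}{81} = - \frac{997}{81} \approx -12.309$)
$S = - \frac{589461}{198527}$ ($S = \left(-881\right) \frac{1}{553} - \frac{494}{359} = - \frac{881}{553} - \frac{494}{359} = - \frac{589461}{198527} \approx -2.9692$)
$S m = \left(- \frac{589461}{198527}\right) \left(- \frac{997}{81}\right) = \frac{195897539}{5360229}$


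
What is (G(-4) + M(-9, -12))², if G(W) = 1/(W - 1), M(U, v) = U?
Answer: 2116/25 ≈ 84.640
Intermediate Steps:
G(W) = 1/(-1 + W)
(G(-4) + M(-9, -12))² = (1/(-1 - 4) - 9)² = (1/(-5) - 9)² = (-⅕ - 9)² = (-46/5)² = 2116/25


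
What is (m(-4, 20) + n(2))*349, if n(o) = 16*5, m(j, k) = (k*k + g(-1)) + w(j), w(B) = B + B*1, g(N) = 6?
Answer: 166822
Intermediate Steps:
w(B) = 2*B (w(B) = B + B = 2*B)
m(j, k) = 6 + k² + 2*j (m(j, k) = (k*k + 6) + 2*j = (k² + 6) + 2*j = (6 + k²) + 2*j = 6 + k² + 2*j)
n(o) = 80
(m(-4, 20) + n(2))*349 = ((6 + 20² + 2*(-4)) + 80)*349 = ((6 + 400 - 8) + 80)*349 = (398 + 80)*349 = 478*349 = 166822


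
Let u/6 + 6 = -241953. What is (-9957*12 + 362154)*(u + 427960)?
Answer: -248444089980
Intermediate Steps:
u = -1451754 (u = -36 + 6*(-241953) = -36 - 1451718 = -1451754)
(-9957*12 + 362154)*(u + 427960) = (-9957*12 + 362154)*(-1451754 + 427960) = (-119484 + 362154)*(-1023794) = 242670*(-1023794) = -248444089980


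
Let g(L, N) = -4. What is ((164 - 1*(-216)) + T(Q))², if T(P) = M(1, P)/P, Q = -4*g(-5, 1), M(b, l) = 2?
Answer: 9247681/64 ≈ 1.4450e+5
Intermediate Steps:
Q = 16 (Q = -4*(-4) = 16)
T(P) = 2/P
((164 - 1*(-216)) + T(Q))² = ((164 - 1*(-216)) + 2/16)² = ((164 + 216) + 2*(1/16))² = (380 + ⅛)² = (3041/8)² = 9247681/64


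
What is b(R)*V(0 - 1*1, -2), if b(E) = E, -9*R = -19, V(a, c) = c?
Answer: -38/9 ≈ -4.2222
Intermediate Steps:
R = 19/9 (R = -1/9*(-19) = 19/9 ≈ 2.1111)
b(R)*V(0 - 1*1, -2) = (19/9)*(-2) = -38/9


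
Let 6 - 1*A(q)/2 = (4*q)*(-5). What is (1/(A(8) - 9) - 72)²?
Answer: 540795025/104329 ≈ 5183.6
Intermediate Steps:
A(q) = 12 + 40*q (A(q) = 12 - 2*4*q*(-5) = 12 - (-40)*q = 12 + 40*q)
(1/(A(8) - 9) - 72)² = (1/((12 + 40*8) - 9) - 72)² = (1/((12 + 320) - 9) - 72)² = (1/(332 - 9) - 72)² = (1/323 - 72)² = (-23255/323)² = 540795025/104329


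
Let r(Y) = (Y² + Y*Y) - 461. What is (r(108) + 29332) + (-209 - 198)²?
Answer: 217848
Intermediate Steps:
r(Y) = -461 + 2*Y² (r(Y) = (Y² + Y²) - 461 = 2*Y² - 461 = -461 + 2*Y²)
(r(108) + 29332) + (-209 - 198)² = ((-461 + 2*108²) + 29332) + (-209 - 198)² = ((-461 + 2*11664) + 29332) + (-407)² = ((-461 + 23328) + 29332) + 165649 = (22867 + 29332) + 165649 = 52199 + 165649 = 217848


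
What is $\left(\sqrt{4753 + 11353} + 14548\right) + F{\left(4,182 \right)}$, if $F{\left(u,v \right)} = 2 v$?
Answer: $14912 + \sqrt{16106} \approx 15039.0$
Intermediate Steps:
$\left(\sqrt{4753 + 11353} + 14548\right) + F{\left(4,182 \right)} = \left(\sqrt{4753 + 11353} + 14548\right) + 2 \cdot 182 = \left(\sqrt{16106} + 14548\right) + 364 = \left(14548 + \sqrt{16106}\right) + 364 = 14912 + \sqrt{16106}$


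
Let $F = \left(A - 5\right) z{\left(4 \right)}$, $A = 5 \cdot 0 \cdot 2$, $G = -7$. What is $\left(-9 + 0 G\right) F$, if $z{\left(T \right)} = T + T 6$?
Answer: $1260$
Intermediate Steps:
$z{\left(T \right)} = 7 T$ ($z{\left(T \right)} = T + 6 T = 7 T$)
$A = 0$ ($A = 0 \cdot 2 = 0$)
$F = -140$ ($F = \left(0 - 5\right) 7 \cdot 4 = \left(-5\right) 28 = -140$)
$\left(-9 + 0 G\right) F = \left(-9 + 0 \left(-7\right)\right) \left(-140\right) = \left(-9 + 0\right) \left(-140\right) = \left(-9\right) \left(-140\right) = 1260$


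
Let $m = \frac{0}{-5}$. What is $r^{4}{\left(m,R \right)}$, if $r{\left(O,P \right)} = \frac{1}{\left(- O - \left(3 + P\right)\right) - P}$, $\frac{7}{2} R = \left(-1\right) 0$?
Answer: $\frac{1}{81} \approx 0.012346$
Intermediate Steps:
$m = 0$ ($m = 0 \left(- \frac{1}{5}\right) = 0$)
$R = 0$ ($R = \frac{2 \left(\left(-1\right) 0\right)}{7} = \frac{2}{7} \cdot 0 = 0$)
$r{\left(O,P \right)} = \frac{1}{-3 - O - 2 P}$ ($r{\left(O,P \right)} = \frac{1}{\left(-3 - O - P\right) - P} = \frac{1}{-3 - O - 2 P}$)
$r^{4}{\left(m,R \right)} = \left(- \frac{1}{3 + 0 + 2 \cdot 0}\right)^{4} = \left(- \frac{1}{3 + 0 + 0}\right)^{4} = \left(- \frac{1}{3}\right)^{4} = \frac{1}{81}$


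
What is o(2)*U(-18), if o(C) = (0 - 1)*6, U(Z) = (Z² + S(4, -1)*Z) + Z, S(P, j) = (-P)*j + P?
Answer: -972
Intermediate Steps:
S(P, j) = P - P*j (S(P, j) = -P*j + P = P - P*j)
U(Z) = Z² + 9*Z (U(Z) = (Z² + (4*(1 - 1*(-1)))*Z) + Z = (Z² + (4*(1 + 1))*Z) + Z = (Z² + (4*2)*Z) + Z = (Z² + 8*Z) + Z = Z² + 9*Z)
o(C) = -6 (o(C) = -1*6 = -6)
o(2)*U(-18) = -(-108)*(9 - 18) = -(-108)*(-9) = -6*162 = -972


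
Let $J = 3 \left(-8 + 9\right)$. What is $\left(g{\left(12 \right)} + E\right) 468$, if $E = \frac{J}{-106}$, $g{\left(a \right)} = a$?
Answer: $\frac{296946}{53} \approx 5602.8$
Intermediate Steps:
$J = 3$ ($J = 3 \cdot 1 = 3$)
$E = - \frac{3}{106}$ ($E = \frac{3}{-106} = 3 \left(- \frac{1}{106}\right) = - \frac{3}{106} \approx -0.028302$)
$\left(g{\left(12 \right)} + E\right) 468 = \left(12 - \frac{3}{106}\right) 468 = \frac{1269}{106} \cdot 468 = \frac{296946}{53}$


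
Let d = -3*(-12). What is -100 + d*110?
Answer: 3860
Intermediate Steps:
d = 36
-100 + d*110 = -100 + 36*110 = -100 + 3960 = 3860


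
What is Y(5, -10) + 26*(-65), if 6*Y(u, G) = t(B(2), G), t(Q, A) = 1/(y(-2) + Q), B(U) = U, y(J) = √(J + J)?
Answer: -40559/24 - I/24 ≈ -1690.0 - 0.041667*I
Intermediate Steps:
y(J) = √2*√J (y(J) = √(2*J) = √2*√J)
t(Q, A) = 1/(Q + 2*I) (t(Q, A) = 1/(√2*√(-2) + Q) = 1/(√2*(I*√2) + Q) = 1/(2*I + Q) = 1/(Q + 2*I))
Y(u, G) = (2 - 2*I)/48 (Y(u, G) = 1/(6*(2 + 2*I)) = ((2 - 2*I)/8)/6 = (2 - 2*I)/48)
Y(5, -10) + 26*(-65) = (1/24 - I/24) + 26*(-65) = (1/24 - I/24) - 1690 = -40559/24 - I/24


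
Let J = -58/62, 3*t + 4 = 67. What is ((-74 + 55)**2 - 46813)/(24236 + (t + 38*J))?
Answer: -1440012/750865 ≈ -1.9178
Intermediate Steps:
t = 21 (t = -4/3 + (1/3)*67 = -4/3 + 67/3 = 21)
J = -29/31 (J = -58*1/62 = -29/31 ≈ -0.93548)
((-74 + 55)**2 - 46813)/(24236 + (t + 38*J)) = ((-74 + 55)**2 - 46813)/(24236 + (21 + 38*(-29/31))) = ((-19)**2 - 46813)/(24236 + (21 - 1102/31)) = (361 - 46813)/(24236 - 451/31) = -46452/750865/31 = -46452*31/750865 = -1440012/750865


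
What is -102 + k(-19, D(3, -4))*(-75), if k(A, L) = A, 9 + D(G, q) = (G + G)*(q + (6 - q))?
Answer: 1323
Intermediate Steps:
D(G, q) = -9 + 12*G (D(G, q) = -9 + (G + G)*(q + (6 - q)) = -9 + (2*G)*6 = -9 + 12*G)
-102 + k(-19, D(3, -4))*(-75) = -102 - 19*(-75) = -102 + 1425 = 1323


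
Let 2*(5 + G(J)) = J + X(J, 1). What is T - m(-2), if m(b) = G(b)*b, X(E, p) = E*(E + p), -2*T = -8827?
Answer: 8807/2 ≈ 4403.5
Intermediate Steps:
T = 8827/2 (T = -½*(-8827) = 8827/2 ≈ 4413.5)
G(J) = -5 + J/2 + J*(1 + J)/2 (G(J) = -5 + (J + J*(J + 1))/2 = -5 + (J + J*(1 + J))/2 = -5 + (J/2 + J*(1 + J)/2) = -5 + J/2 + J*(1 + J)/2)
m(b) = b*(-5 + b + b²/2) (m(b) = (-5 + b + b²/2)*b = b*(-5 + b + b²/2))
T - m(-2) = 8827/2 - (-2)*(-10 - 2 - 2*(1 - 2))/2 = 8827/2 - (-2)*(-10 - 2 - 2*(-1))/2 = 8827/2 - (-2)*(-10 - 2 + 2)/2 = 8827/2 - (-2)*(-10)/2 = 8827/2 - 1*10 = 8827/2 - 10 = 8807/2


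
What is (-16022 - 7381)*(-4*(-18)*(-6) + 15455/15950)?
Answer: 100874193/10 ≈ 1.0087e+7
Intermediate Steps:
(-16022 - 7381)*(-4*(-18)*(-6) + 15455/15950) = -23403*(72*(-6) + 15455*(1/15950)) = -23403*(-432 + 281/290) = -23403*(-124999/290) = 100874193/10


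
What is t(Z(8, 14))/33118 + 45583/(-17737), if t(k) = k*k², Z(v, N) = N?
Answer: -730473733/293706983 ≈ -2.4871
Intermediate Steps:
t(k) = k³
t(Z(8, 14))/33118 + 45583/(-17737) = 14³/33118 + 45583/(-17737) = 2744*(1/33118) + 45583*(-1/17737) = 1372/16559 - 45583/17737 = -730473733/293706983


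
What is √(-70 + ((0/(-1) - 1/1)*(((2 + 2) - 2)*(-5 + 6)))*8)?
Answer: I*√86 ≈ 9.2736*I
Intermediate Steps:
√(-70 + ((0/(-1) - 1/1)*(((2 + 2) - 2)*(-5 + 6)))*8) = √(-70 + ((0*(-1) - 1*1)*((4 - 2)*1))*8) = √(-70 + ((0 - 1)*(2*1))*8) = √(-70 - 1*2*8) = √(-70 - 2*8) = √(-70 - 16) = √(-86) = I*√86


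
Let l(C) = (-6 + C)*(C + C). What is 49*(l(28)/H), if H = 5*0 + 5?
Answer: 60368/5 ≈ 12074.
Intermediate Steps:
l(C) = 2*C*(-6 + C) (l(C) = (-6 + C)*(2*C) = 2*C*(-6 + C))
H = 5 (H = 0 + 5 = 5)
49*(l(28)/H) = 49*((2*28*(-6 + 28))/5) = 49*((2*28*22)*(1/5)) = 49*(1232*(1/5)) = 49*(1232/5) = 60368/5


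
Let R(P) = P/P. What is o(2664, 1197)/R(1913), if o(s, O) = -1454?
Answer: -1454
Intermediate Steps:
R(P) = 1
o(2664, 1197)/R(1913) = -1454/1 = -1454*1 = -1454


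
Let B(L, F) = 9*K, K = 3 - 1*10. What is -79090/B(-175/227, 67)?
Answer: 79090/63 ≈ 1255.4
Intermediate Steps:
K = -7 (K = 3 - 10 = -7)
B(L, F) = -63 (B(L, F) = 9*(-7) = -63)
-79090/B(-175/227, 67) = -79090/(-63) = -79090*(-1/63) = 79090/63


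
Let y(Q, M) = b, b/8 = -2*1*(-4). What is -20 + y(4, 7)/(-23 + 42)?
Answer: -316/19 ≈ -16.632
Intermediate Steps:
b = 64 (b = 8*(-2*1*(-4)) = 8*(-2*(-4)) = 8*8 = 64)
y(Q, M) = 64
-20 + y(4, 7)/(-23 + 42) = -20 + 64/(-23 + 42) = -20 + 64/19 = -316/19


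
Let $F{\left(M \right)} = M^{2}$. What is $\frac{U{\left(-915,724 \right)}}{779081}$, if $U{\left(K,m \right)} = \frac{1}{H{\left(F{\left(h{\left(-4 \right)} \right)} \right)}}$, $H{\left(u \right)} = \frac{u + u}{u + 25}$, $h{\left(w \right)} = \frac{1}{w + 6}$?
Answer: $\frac{101}{1558162} \approx 6.482 \cdot 10^{-5}$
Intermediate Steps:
$h{\left(w \right)} = \frac{1}{6 + w}$
$H{\left(u \right)} = \frac{2 u}{25 + u}$
$U{\left(K,m \right)} = \frac{101}{2}$ ($U{\left(K,m \right)} = \frac{1}{2 \left(\frac{1}{6 - 4}\right)^{2} \frac{1}{25 + \left(\frac{1}{6 - 4}\right)^{2}}} = \frac{1}{2 \left(\frac{1}{2}\right)^{2} \frac{1}{25 + \left(\frac{1}{2}\right)^{2}}} = \frac{1}{2 \cdot \frac{1}{4} \frac{1}{25 + \frac{1}{4}}} = \frac{1}{2 \cdot \frac{1}{4} \frac{1}{\frac{101}{4}}} = \frac{1}{2 \cdot \frac{1}{4} \cdot \frac{4}{101}} = \frac{1}{\frac{2}{101}} = \frac{101}{2}$)
$\frac{U{\left(-915,724 \right)}}{779081} = \frac{101}{2 \cdot 779081} = \frac{101}{2} \cdot \frac{1}{779081} = \frac{101}{1558162}$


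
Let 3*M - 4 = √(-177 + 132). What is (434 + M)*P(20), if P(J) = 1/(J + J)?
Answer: 653/60 + I*√5/40 ≈ 10.883 + 0.055902*I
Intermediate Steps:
P(J) = 1/(2*J)
M = 4/3 + I*√5 (M = 4/3 + √(-177 + 132)/3 = 4/3 + √(-45)/3 = 4/3 + (3*I*√5)/3 = 4/3 + I*√5 ≈ 1.3333 + 2.2361*I)
(434 + M)*P(20) = (434 + (4/3 + I*√5))*((½)/20) = (1306/3 + I*√5)*((½)*(1/20)) = (1306/3 + I*√5)*(1/40) = 653/60 + I*√5/40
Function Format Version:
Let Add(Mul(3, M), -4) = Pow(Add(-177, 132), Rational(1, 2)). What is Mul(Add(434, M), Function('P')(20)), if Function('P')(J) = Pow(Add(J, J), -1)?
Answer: Add(Rational(653, 60), Mul(Rational(1, 40), I, Pow(5, Rational(1, 2)))) ≈ Add(10.883, Mul(0.055902, I))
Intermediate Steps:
Function('P')(J) = Mul(Rational(1, 2), Pow(J, -1)) (Function('P')(J) = Pow(Mul(2, J), -1) = Mul(Rational(1, 2), Pow(J, -1)))
M = Add(Rational(4, 3), Mul(I, Pow(5, Rational(1, 2)))) (M = Add(Rational(4, 3), Mul(Rational(1, 3), Pow(Add(-177, 132), Rational(1, 2)))) = Add(Rational(4, 3), Mul(Rational(1, 3), Pow(-45, Rational(1, 2)))) = Add(Rational(4, 3), Mul(Rational(1, 3), Mul(3, I, Pow(5, Rational(1, 2))))) = Add(Rational(4, 3), Mul(I, Pow(5, Rational(1, 2)))) ≈ Add(1.3333, Mul(2.2361, I)))
Mul(Add(434, M), Function('P')(20)) = Mul(Add(434, Add(Rational(4, 3), Mul(I, Pow(5, Rational(1, 2))))), Mul(Rational(1, 2), Pow(20, -1))) = Mul(Add(Rational(1306, 3), Mul(I, Pow(5, Rational(1, 2)))), Mul(Rational(1, 2), Rational(1, 20))) = Mul(Add(Rational(1306, 3), Mul(I, Pow(5, Rational(1, 2)))), Rational(1, 40)) = Add(Rational(653, 60), Mul(Rational(1, 40), I, Pow(5, Rational(1, 2))))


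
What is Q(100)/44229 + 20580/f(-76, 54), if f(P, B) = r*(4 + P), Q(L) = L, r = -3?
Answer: 25284845/265374 ≈ 95.280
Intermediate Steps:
f(P, B) = -12 - 3*P (f(P, B) = -3*(4 + P) = -12 - 3*P)
Q(100)/44229 + 20580/f(-76, 54) = 100/44229 + 20580/(-12 - 3*(-76)) = 100*(1/44229) + 20580/(-12 + 228) = 100/44229 + 20580/216 = 100/44229 + 20580*(1/216) = 100/44229 + 1715/18 = 25284845/265374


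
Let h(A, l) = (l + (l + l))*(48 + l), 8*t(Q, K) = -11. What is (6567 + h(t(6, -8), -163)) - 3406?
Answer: 59396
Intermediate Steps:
t(Q, K) = -11/8 (t(Q, K) = (⅛)*(-11) = -11/8)
h(A, l) = 3*l*(48 + l) (h(A, l) = (l + 2*l)*(48 + l) = (3*l)*(48 + l) = 3*l*(48 + l))
(6567 + h(t(6, -8), -163)) - 3406 = (6567 + 3*(-163)*(48 - 163)) - 3406 = (6567 + 3*(-163)*(-115)) - 3406 = (6567 + 56235) - 3406 = 62802 - 3406 = 59396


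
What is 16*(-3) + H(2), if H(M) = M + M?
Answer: -44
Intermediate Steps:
H(M) = 2*M
16*(-3) + H(2) = 16*(-3) + 2*2 = -48 + 4 = -44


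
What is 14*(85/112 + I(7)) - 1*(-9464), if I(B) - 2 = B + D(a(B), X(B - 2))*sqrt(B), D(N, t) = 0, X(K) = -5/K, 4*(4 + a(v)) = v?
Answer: 76805/8 ≈ 9600.6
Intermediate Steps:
a(v) = -4 + v/4
I(B) = 2 + B (I(B) = 2 + (B + 0*sqrt(B)) = 2 + (B + 0) = 2 + B)
14*(85/112 + I(7)) - 1*(-9464) = 14*(85/112 + (2 + 7)) - 1*(-9464) = 14*(85*(1/112) + 9) + 9464 = 14*(85/112 + 9) + 9464 = 14*(1093/112) + 9464 = 1093/8 + 9464 = 76805/8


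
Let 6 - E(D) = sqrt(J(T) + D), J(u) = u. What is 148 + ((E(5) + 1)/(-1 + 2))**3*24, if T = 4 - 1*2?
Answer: 11908 - 3696*sqrt(7) ≈ 2129.3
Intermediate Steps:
T = 2 (T = 4 - 2 = 2)
E(D) = 6 - sqrt(2 + D)
148 + ((E(5) + 1)/(-1 + 2))**3*24 = 148 + (((6 - sqrt(2 + 5)) + 1)/(-1 + 2))**3*24 = 148 + (((6 - sqrt(7)) + 1)/1)**3*24 = 148 + ((7 - sqrt(7))*1)**3*24 = 148 + (7 - sqrt(7))**3*24 = 148 + 24*(7 - sqrt(7))**3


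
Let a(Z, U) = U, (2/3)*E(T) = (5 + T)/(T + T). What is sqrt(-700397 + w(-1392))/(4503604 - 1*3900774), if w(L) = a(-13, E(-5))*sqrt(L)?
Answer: I*sqrt(700397)/602830 ≈ 0.0013883*I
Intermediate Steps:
E(T) = 3*(5 + T)/(4*T) (E(T) = 3*((5 + T)/(T + T))/2 = 3*((5 + T)/((2*T)))/2 = 3*((5 + T)*(1/(2*T)))/2 = 3*((5 + T)/(2*T))/2 = 3*(5 + T)/(4*T))
w(L) = 0 (w(L) = ((3/4)*(5 - 5)/(-5))*sqrt(L) = ((3/4)*(-1/5)*0)*sqrt(L) = 0*sqrt(L) = 0)
sqrt(-700397 + w(-1392))/(4503604 - 1*3900774) = sqrt(-700397 + 0)/(4503604 - 1*3900774) = sqrt(-700397)/(4503604 - 3900774) = (I*sqrt(700397))/602830 = (I*sqrt(700397))*(1/602830) = I*sqrt(700397)/602830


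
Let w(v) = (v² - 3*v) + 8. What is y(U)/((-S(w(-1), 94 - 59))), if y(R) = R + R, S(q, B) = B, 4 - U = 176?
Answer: 344/35 ≈ 9.8286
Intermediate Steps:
w(v) = 8 + v² - 3*v
U = -172 (U = 4 - 1*176 = 4 - 176 = -172)
y(R) = 2*R
y(U)/((-S(w(-1), 94 - 59))) = (2*(-172))/((-(94 - 59))) = -344/((-1*35)) = -344/(-35) = -344*(-1/35) = 344/35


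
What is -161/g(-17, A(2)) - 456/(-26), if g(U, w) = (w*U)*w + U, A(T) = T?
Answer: 21473/1105 ≈ 19.433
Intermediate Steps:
g(U, w) = U + U*w² (g(U, w) = (U*w)*w + U = U*w² + U = U + U*w²)
-161/g(-17, A(2)) - 456/(-26) = -161*(-1/(17*(1 + 2²))) - 456/(-26) = -161*(-1/(17*(1 + 4))) - 456*(-1/26) = -161/((-17*5)) + 228/13 = -161/(-85) + 228/13 = -161*(-1/85) + 228/13 = 161/85 + 228/13 = 21473/1105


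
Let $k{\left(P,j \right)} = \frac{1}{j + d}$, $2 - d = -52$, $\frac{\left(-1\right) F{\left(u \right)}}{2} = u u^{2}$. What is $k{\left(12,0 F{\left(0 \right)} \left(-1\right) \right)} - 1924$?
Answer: $- \frac{103895}{54} \approx -1924.0$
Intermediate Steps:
$F{\left(u \right)} = - 2 u^{3}$ ($F{\left(u \right)} = - 2 u u^{2} = - 2 u^{3}$)
$d = 54$ ($d = 2 - -52 = 2 + 52 = 54$)
$k{\left(P,j \right)} = \frac{1}{54 + j}$ ($k{\left(P,j \right)} = \frac{1}{j + 54} = \frac{1}{54 + j}$)
$k{\left(12,0 F{\left(0 \right)} \left(-1\right) \right)} - 1924 = \frac{1}{54 + 0 \left(- 2 \cdot 0^{3}\right) \left(-1\right)} - 1924 = \frac{1}{54 + 0 \left(\left(-2\right) 0\right) \left(-1\right)} - 1924 = \frac{1}{54 + 0 \cdot 0 \left(-1\right)} - 1924 = \frac{1}{54 + 0 \left(-1\right)} - 1924 = \frac{1}{54 + 0} - 1924 = \frac{1}{54} - 1924 = - \frac{103895}{54}$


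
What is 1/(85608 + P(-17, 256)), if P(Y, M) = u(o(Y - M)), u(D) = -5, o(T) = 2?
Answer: 1/85603 ≈ 1.1682e-5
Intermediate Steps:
P(Y, M) = -5
1/(85608 + P(-17, 256)) = 1/(85608 - 5) = 1/85603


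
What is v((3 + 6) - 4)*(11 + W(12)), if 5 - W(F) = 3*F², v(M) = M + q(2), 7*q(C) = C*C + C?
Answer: -17056/7 ≈ -2436.6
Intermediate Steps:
q(C) = C/7 + C²/7 (q(C) = (C*C + C)/7 = (C² + C)/7 = (C + C²)/7 = C/7 + C²/7)
v(M) = 6/7 + M (v(M) = M + (⅐)*2*(1 + 2) = M + (⅐)*2*3 = M + 6/7 = 6/7 + M)
W(F) = 5 - 3*F²
v((3 + 6) - 4)*(11 + W(12)) = (6/7 + ((3 + 6) - 4))*(11 + (5 - 3*12²)) = (6/7 + (9 - 4))*(11 + (5 - 3*144)) = (6/7 + 5)*(11 + (5 - 432)) = 41*(11 - 427)/7 = (41/7)*(-416) = -17056/7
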